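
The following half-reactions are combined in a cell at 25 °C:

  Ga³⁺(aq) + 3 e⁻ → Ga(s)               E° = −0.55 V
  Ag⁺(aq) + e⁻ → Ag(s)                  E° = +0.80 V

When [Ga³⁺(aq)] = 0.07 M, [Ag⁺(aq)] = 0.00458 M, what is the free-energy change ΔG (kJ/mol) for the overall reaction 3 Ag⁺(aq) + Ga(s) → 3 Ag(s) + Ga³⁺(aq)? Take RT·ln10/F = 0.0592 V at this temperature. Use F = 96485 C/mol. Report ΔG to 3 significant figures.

E°cell = +0.80 − (−0.55) = +1.35 V; the balanced reaction transfers n = 3 electrons.
Q = [Ga³⁺(aq)] / [Ag⁺(aq)]^3 = 7.29×10^5, so log Q = 5.863 and E = +1.35 − (0.0592/3)(5.863) = +1.2343 V.
ΔG = −nFE = −(3)(96485)(+1.2343) J/mol = −357 kJ/mol.

−357 kJ/mol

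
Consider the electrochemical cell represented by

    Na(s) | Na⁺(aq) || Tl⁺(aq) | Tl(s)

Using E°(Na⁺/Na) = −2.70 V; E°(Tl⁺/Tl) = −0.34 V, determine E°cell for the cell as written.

By convention the left-hand electrode in cell notation is the anode (oxidation) and the right-hand electrode is the cathode (reduction).
E°cell = E°(right) − E°(left) = −0.34 − (−2.70) = +2.36 V.

+2.36 V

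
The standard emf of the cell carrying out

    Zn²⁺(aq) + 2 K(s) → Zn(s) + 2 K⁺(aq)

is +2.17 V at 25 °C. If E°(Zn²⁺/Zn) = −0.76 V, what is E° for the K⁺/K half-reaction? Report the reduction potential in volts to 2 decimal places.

In the reaction as written the Zn²⁺/Zn couple is reduced (cathode) and K⁺/K is oxidized (anode), so E°cell = E°(Zn²⁺/Zn) − E°(K⁺/K).
E°(K⁺/K) = E°(cathode) − E°cell = −0.76 − (+2.17) = −2.93 V.

−2.93 V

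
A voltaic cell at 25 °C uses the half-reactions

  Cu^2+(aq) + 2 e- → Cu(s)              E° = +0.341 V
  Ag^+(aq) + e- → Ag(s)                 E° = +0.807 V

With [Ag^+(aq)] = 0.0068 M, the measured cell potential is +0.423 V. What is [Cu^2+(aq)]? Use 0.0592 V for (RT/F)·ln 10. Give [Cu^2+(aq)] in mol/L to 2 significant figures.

Ag⁺/Ag is the cathode (higher E°); E°cell = +0.807 − (+0.341) = +0.466 V with n = 2.
Since E = E° − (0.0592/n)·log Q, log Q = n(E° − E)/0.0592 = 1.453.
The balanced reaction is 2 Ag^+(aq) + Cu(s) → 2 Ag(s) + Cu^2+(aq), so Q = [Cu^2+(aq)] / [Ag^+(aq)]^2.
Isolating [Cu^2+(aq)] in Q = 10^{1.453} yields log [Cu^2+(aq)] = −2.882, i.e. 0.0013 M.

0.0013 M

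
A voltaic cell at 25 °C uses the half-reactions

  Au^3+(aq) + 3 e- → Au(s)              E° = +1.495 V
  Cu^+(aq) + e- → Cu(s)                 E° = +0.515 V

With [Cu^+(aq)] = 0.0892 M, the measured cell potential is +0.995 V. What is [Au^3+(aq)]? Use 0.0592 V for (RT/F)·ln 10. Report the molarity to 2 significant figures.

0.0041 M

Au³⁺/Au is the cathode (higher E°); E°cell = +1.495 − (+0.515) = +0.980 V with n = 3.
Rearranging E = E° − (0.0592/n)·log Q gives log Q = 3(+0.980 − (+0.995))/0.0592 = −0.760.
The balanced reaction is Au^3+(aq) + 3 Cu(s) → Au(s) + 3 Cu^+(aq), so Q = [Cu^+(aq)]^3 / [Au^3+(aq)].
Substituting the known concentrations and solving, log [Au^3+(aq)] = −2.389 and [Au^3+(aq)] = 0.0041 M.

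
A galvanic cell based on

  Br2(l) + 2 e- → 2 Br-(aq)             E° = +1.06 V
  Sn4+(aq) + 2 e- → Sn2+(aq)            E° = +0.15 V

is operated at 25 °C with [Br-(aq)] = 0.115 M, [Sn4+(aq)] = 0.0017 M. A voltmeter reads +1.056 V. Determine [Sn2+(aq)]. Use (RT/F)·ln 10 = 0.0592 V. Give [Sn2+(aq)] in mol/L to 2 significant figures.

1.9 M

Br₂/Br⁻ is the cathode (higher E°); E°cell = +1.06 − (+0.15) = +0.91 V with n = 2.
Since E = E° − (0.0592/n)·log Q, log Q = n(E° − E)/0.0592 = −4.932.
For Br2(l) + Sn2+(aq) → 2 Br-(aq) + Sn4+(aq), the reaction quotient is Q = ([Br-(aq)]^2·[Sn4+(aq)]) / [Sn2+(aq)].
Isolating [Sn2+(aq)] in Q = 10^{−4.932} yields log [Sn2+(aq)] = 0.284, i.e. 1.9 M.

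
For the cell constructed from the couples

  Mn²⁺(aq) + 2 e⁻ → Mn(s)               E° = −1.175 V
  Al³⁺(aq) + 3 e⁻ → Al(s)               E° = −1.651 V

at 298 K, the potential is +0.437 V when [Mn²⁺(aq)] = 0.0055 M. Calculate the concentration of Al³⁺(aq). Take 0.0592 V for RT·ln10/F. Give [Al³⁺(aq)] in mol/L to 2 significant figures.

0.039 M

With Mn²⁺/Mn at the cathode and Al³⁺/Al at the anode, E°cell = −1.175 − (−1.651) = +0.476 V (n = 6).
From the Nernst equation, log Q = n(E° − E)/0.0592 = 6·(+0.476 − (+0.437))/0.0592 = 3.953.
The balanced reaction is 3 Mn²⁺(aq) + 2 Al(s) → 3 Mn(s) + 2 Al³⁺(aq), so Q = [Al³⁺(aq)]^2 / [Mn²⁺(aq)]^3.
Isolating [Al³⁺(aq)] in Q = 10^{3.953} yields log [Al³⁺(aq)] = −1.413, i.e. 0.039 M.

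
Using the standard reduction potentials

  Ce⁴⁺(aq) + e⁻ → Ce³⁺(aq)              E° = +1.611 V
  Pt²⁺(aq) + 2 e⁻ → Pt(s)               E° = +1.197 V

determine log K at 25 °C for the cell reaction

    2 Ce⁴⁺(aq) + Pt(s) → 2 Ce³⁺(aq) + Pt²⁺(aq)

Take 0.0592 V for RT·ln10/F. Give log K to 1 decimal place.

The Ce⁴⁺/Ce³⁺ couple is reduced (cathode); E°cell = +1.611 − (+1.197) = +0.414 V with n = 2.
At equilibrium E = 0, so log K = nE°cell / 0.0592 = (2)(+0.414) / 0.0592 = 14.0.

log K = 14.0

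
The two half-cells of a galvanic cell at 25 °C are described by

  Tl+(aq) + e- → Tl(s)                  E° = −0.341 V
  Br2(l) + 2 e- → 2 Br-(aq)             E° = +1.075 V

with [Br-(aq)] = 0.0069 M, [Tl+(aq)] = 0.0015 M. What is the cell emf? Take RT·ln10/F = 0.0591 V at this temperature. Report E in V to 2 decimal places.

The Br₂/Br⁻ couple has the more positive E°, so it is the cathode; Tl⁺/Tl is the anode.
The standard potential is +1.075 − (−0.341) = +1.416 V and the balanced reaction transfers n = 2 electrons.
For the overall reaction Br2(l) + 2 Tl(s) → 2 Br-(aq) + 2 Tl+(aq), Q = [Br-(aq)]^2·[Tl+(aq)]^2 = 1.07×10^−10, giving log Q = −9.970.
By the Nernst equation, E = +1.416 − (0.0591/2)·(−9.970) = +1.71 V.

+1.71 V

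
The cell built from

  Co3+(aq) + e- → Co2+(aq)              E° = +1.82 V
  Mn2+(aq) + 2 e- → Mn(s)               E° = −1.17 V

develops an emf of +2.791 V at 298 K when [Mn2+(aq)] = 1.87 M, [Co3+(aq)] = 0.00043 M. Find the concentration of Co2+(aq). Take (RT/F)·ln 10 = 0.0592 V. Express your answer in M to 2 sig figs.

0.72 M

The Co³⁺/Co²⁺ couple has the larger reduction potential, so it is the cathode: E°cell = +1.82 − (−1.17) = +2.99 V and n = 2.
From the Nernst equation, log Q = n(E° − E)/0.0592 = 2·(+2.99 − (+2.791))/0.0592 = 6.723.
For 2 Co3+(aq) + Mn(s) → 2 Co2+(aq) + Mn2+(aq), the reaction quotient is Q = ([Co2+(aq)]^2·[Mn2+(aq)]) / [Co3+(aq)]^2.
Substituting the known concentrations and solving, log [Co2+(aq)] = −0.141 and [Co2+(aq)] = 0.72 M.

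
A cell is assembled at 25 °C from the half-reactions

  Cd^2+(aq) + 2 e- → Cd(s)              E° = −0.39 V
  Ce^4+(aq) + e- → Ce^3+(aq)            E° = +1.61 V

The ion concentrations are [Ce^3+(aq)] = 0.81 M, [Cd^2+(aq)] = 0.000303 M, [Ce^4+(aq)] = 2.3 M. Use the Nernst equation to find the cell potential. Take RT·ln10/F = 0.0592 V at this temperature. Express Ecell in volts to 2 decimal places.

The Ce⁴⁺/Ce³⁺ couple has the more positive E°, so it is the cathode; Cd²⁺/Cd is the anode.
E°cell = E°cat − E°an = +1.61 − (−0.39) = +2.00 V; n = 2.
For the overall reaction 2 Ce^4+(aq) + Cd(s) → 2 Ce^3+(aq) + Cd^2+(aq), Q = ([Ce^3+(aq)]^2·[Cd^2+(aq)]) / [Ce^4+(aq)]^2 = 3.76×10^−5, giving log Q = −4.425.
E = E° − (0.0592/n)·log Q = +2.00 − (0.0592/2)(−4.425) = +2.13 V.

+2.13 V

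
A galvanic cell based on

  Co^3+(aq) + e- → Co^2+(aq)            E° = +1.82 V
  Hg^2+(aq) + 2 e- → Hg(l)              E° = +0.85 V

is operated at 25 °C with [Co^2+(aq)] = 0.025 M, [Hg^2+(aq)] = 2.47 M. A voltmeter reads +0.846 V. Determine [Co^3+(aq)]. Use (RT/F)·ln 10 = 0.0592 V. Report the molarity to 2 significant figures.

Co³⁺/Co²⁺ is the cathode (higher E°); E°cell = +1.82 − (+0.85) = +0.97 V with n = 2.
Rearranging E = E° − (0.0592/n)·log Q gives log Q = 2(+0.97 − (+0.846))/0.0592 = 4.189.
Balancing electrons gives 2 Co^3+(aq) + Hg(l) → 2 Co^2+(aq) + Hg^2+(aq); thus Q = ([Co^2+(aq)]^2·[Hg^2+(aq)]) / [Co^3+(aq)]^2.
Solving for the unknown gives log [Co^3+(aq)] = −3.500, so [Co^3+(aq)] ≈ 0.00032 M.

0.00032 M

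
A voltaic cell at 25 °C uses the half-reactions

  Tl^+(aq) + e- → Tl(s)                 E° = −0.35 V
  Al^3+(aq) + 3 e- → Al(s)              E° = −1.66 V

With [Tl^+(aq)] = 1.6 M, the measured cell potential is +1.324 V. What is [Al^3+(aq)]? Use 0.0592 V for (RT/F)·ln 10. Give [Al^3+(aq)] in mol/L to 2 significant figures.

Tl⁺/Tl is the cathode (higher E°); E°cell = −0.35 − (−1.66) = +1.31 V with n = 3.
Since E = E° − (0.0592/n)·log Q, log Q = n(E° − E)/0.0592 = −0.709.
Balancing electrons gives 3 Tl^+(aq) + Al(s) → 3 Tl(s) + Al^3+(aq); thus Q = [Al^3+(aq)] / [Tl^+(aq)]^3.
Substituting the known concentrations and solving, log [Al^3+(aq)] = −0.097 and [Al^3+(aq)] = 0.80 M.

0.80 M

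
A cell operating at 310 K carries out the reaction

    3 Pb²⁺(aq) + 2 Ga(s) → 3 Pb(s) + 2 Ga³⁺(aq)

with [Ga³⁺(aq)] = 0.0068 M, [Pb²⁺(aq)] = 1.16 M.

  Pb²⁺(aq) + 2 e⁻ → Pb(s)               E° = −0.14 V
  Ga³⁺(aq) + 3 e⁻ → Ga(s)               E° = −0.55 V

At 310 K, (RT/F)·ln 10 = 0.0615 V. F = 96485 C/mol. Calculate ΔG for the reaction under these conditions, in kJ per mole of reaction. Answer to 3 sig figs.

−264 kJ/mol

E°cell = −0.14 − (−0.55) = +0.41 V; the balanced reaction transfers n = 6 electrons.
Q = [Ga³⁺(aq)]^2 / [Pb²⁺(aq)]^3 = 2.96×10^−5, so log Q = −4.528 and E = +0.41 − (0.0615/6)(−4.528) = +0.4564 V.
Finally ΔG = −nFE = −(6)(96485 C/mol)(+0.4564 V) = −264 kJ/mol.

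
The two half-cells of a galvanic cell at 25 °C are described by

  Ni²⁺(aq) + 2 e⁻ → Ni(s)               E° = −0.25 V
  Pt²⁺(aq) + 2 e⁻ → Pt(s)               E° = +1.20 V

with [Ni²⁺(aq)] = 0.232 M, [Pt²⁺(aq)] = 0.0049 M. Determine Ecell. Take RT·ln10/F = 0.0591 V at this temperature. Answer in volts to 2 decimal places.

+1.40 V

Since E°(Pt²⁺/Pt) > E°(Ni²⁺/Ni), Pt²⁺/Pt serves as the cathode.
The standard potential is +1.20 − (−0.25) = +1.45 V and the balanced reaction transfers n = 2 electrons.
The balanced reaction is Pt²⁺(aq) + Ni(s) → Pt(s) + Ni²⁺(aq), so Q = [Ni²⁺(aq)] / [Pt²⁺(aq)] = 47.3 and log Q = 1.675.
By the Nernst equation, E = +1.45 − (0.0591/2)·(1.675) = +1.40 V.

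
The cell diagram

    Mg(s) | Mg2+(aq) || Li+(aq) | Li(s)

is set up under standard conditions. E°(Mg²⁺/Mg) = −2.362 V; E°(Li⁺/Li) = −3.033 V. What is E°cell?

By convention the left-hand electrode in cell notation is the anode (oxidation) and the right-hand electrode is the cathode (reduction).
E°cell = E°(right) − E°(left) = −3.033 − (−2.362) = −0.671 V.
The negative sign shows that, as written, the cell would require an external voltage to drive the reaction.

−0.671 V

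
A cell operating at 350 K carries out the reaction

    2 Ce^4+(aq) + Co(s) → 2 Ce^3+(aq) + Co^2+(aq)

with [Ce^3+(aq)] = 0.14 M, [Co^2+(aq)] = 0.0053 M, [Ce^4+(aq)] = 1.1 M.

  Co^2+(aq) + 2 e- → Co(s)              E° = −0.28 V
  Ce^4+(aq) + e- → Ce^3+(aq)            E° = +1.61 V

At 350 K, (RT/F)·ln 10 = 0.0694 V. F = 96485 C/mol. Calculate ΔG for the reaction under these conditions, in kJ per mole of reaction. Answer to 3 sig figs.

E°cell = +1.61 − (−0.28) = +1.89 V; the balanced reaction transfers n = 2 electrons.
Here Q = ([Ce^3+(aq)]^2·[Co^2+(aq)]) / [Ce^4+(aq)]^2 = 8.59×10^−5 (log Q = −4.066), giving E = +1.89 − (0.0694/2)·(−4.066) = +2.0311 V.
ΔG = −nFE = −(2)(96485)(+2.0311) J/mol = −392 kJ/mol.

−392 kJ/mol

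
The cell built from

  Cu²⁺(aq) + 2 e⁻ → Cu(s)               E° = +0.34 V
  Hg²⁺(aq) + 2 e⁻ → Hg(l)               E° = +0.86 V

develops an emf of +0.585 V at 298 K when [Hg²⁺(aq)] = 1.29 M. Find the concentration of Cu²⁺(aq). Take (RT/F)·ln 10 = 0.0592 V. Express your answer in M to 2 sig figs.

0.0082 M

With Hg²⁺/Hg at the cathode and Cu²⁺/Cu at the anode, E°cell = +0.86 − (+0.34) = +0.52 V (n = 2).
From the Nernst equation, log Q = n(E° − E)/0.0592 = 2·(+0.52 − (+0.585))/0.0592 = −2.196.
The balanced reaction is Hg²⁺(aq) + Cu(s) → Hg(l) + Cu²⁺(aq), so Q = [Cu²⁺(aq)] / [Hg²⁺(aq)].
Isolating [Cu²⁺(aq)] in Q = 10^{−2.196} yields log [Cu²⁺(aq)] = −2.085, i.e. 0.0082 M.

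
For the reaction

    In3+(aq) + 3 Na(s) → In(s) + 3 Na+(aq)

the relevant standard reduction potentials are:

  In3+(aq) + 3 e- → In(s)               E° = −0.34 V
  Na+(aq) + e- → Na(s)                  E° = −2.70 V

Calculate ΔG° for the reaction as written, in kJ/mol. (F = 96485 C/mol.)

In the reaction as written In3+(aq) is reduced, so the In³⁺/In couple is the cathode and Na⁺/Na is the anode.
E°cell = −0.34 − (−2.70) = +2.36 V; balancing electrons gives n = 3.
ΔG° = −nFE°cell = −(3)(96485)(+2.36) J/mol = −683 kJ/mol.

−683 kJ/mol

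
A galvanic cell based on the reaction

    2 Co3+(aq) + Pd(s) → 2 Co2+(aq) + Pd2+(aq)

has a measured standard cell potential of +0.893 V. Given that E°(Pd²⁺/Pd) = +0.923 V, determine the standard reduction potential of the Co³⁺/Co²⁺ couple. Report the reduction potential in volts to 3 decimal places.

In the reaction as written the Co³⁺/Co²⁺ couple is reduced (cathode) and Pd²⁺/Pd is oxidized (anode), so E°cell = E°(Co³⁺/Co²⁺) − E°(Pd²⁺/Pd).
E°(Co³⁺/Co²⁺) = E°cell + E°(anode) = +0.893 + (+0.923) = +1.816 V.

+1.816 V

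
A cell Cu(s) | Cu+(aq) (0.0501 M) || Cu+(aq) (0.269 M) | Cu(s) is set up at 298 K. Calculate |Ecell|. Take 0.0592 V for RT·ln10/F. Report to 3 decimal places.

For a concentration cell E°cell = 0, since both electrodes use the same couple.
The compartment with the higher Cu+(aq) concentration (0.269 M) acts as the cathode; ions are reduced there and produced at the dilute (0.0501 M) anode.
With n = 1, Ecell = −(0.0592/1)·log([dilute]/[conc]) = −(0.0592/1)·log(0.0501/0.269) = +0.043 V.

0.043 V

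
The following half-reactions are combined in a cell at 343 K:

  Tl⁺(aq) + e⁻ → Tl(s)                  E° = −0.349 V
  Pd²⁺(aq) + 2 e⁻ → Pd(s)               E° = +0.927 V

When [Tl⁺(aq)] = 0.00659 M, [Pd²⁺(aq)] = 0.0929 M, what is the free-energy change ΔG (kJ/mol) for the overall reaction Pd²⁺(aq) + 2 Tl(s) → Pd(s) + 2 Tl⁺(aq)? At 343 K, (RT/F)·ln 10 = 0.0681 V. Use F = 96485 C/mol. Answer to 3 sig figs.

E°cell = +0.927 − (−0.349) = +1.276 V; the balanced reaction transfers n = 2 electrons.
Q = [Tl⁺(aq)]^2 / [Pd²⁺(aq)] = 0.000467, so log Q = −3.330 and E = +1.276 − (0.0681/2)(−3.330) = +1.3894 V.
Then ΔG = −nFE = −2 × 96485 × +1.3894 J/mol = −268 kJ/mol.

−268 kJ/mol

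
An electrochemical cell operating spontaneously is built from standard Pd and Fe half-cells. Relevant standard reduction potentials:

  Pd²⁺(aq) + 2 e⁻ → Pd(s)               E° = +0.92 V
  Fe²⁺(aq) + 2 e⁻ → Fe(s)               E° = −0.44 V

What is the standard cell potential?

The Pd²⁺/Pd couple has the higher E°, so Pd ion is reduced (cathode) and Fe is oxidized (anode).
E°cell = E°(cathode) − E°(anode) = +0.92 − (−0.44) = +1.36 V.

+1.36 V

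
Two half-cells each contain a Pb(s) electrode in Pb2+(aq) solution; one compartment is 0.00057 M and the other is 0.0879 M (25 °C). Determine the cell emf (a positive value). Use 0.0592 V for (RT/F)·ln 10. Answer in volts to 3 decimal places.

0.065 V

For a concentration cell E°cell = 0, since both electrodes use the same couple.
The compartment with the higher Pb2+(aq) concentration (0.0879 M) acts as the cathode; ions are reduced there and produced at the dilute (0.00057 M) anode.
With n = 2, Ecell = −(0.0592/2)·log([dilute]/[conc]) = −(0.0592/2)·log(0.00057/0.0879) = +0.065 V.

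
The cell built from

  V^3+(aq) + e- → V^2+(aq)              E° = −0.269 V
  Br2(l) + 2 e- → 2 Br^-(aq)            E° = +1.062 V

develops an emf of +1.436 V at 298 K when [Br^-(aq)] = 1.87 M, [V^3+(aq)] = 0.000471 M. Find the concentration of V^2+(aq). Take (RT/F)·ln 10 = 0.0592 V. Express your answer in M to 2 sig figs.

With Br₂/Br⁻ at the cathode and V³⁺/V²⁺ at the anode, E°cell = +1.062 − (−0.269) = +1.331 V (n = 2).
Since E = E° − (0.0592/n)·log Q, log Q = n(E° − E)/0.0592 = −3.547.
For Br2(l) + 2 V^2+(aq) → 2 Br^-(aq) + 2 V^3+(aq), the reaction quotient is Q = ([Br^-(aq)]^2·[V^3+(aq)]^2) / [V^2+(aq)]^2.
Isolating [V^2+(aq)] in Q = 10^{−3.547} yields log [V^2+(aq)] = −1.282, i.e. 0.052 M.

0.052 M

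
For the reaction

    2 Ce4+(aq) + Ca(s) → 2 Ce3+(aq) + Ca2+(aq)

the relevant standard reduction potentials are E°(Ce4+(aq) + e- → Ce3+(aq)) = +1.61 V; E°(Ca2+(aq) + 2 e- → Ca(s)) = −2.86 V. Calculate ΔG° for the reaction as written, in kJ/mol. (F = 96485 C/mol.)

In the reaction as written Ce4+(aq) is reduced, so the Ce⁴⁺/Ce³⁺ couple is the cathode and Ca²⁺/Ca is the anode.
E°cell = +1.61 − (−2.86) = +4.47 V; balancing electrons gives n = 2.
ΔG° = −nFE°cell = −(2)(96485)(+4.47) J/mol = −863 kJ/mol.

−863 kJ/mol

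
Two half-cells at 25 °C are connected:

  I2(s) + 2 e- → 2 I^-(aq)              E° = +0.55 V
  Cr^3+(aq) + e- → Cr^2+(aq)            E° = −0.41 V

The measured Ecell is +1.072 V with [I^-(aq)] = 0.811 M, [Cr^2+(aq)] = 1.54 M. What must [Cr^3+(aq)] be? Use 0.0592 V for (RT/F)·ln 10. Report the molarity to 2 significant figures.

0.024 M

The I₂/I⁻ couple has the larger reduction potential, so it is the cathode: E°cell = +0.55 − (−0.41) = +0.96 V and n = 2.
From the Nernst equation, log Q = n(E° − E)/0.0592 = 2·(+0.96 − (+1.072))/0.0592 = −3.784.
Balancing electrons gives I2(s) + 2 Cr^2+(aq) → 2 I^-(aq) + 2 Cr^3+(aq); thus Q = ([I^-(aq)]^2·[Cr^3+(aq)]^2) / [Cr^2+(aq)]^2.
Substituting the known concentrations and solving, log [Cr^3+(aq)] = −1.614 and [Cr^3+(aq)] = 0.024 M.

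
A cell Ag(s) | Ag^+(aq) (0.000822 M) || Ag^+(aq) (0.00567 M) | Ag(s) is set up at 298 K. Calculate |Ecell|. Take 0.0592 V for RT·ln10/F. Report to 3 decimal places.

0.050 V

For a concentration cell E°cell = 0, since both electrodes use the same couple.
The compartment with the higher Ag^+(aq) concentration (0.00567 M) acts as the cathode; ions are reduced there and produced at the dilute (0.000822 M) anode.
With n = 1, Ecell = −(0.0592/1)·log([dilute]/[conc]) = −(0.0592/1)·log(0.000822/0.00567) = +0.050 V.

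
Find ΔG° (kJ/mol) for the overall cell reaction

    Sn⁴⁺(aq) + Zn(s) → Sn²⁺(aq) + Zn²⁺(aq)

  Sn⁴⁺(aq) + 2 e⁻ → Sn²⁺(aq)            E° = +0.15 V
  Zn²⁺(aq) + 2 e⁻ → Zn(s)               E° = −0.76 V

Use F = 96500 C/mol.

In the reaction as written Sn⁴⁺(aq) is reduced, so the Sn⁴⁺/Sn²⁺ couple is the cathode and Zn²⁺/Zn is the anode.
E°cell = +0.15 − (−0.76) = +0.91 V; balancing electrons gives n = 2.
ΔG° = −nFE°cell = −(2)(96500)(+0.91) J/mol = −176 kJ/mol.

−176 kJ/mol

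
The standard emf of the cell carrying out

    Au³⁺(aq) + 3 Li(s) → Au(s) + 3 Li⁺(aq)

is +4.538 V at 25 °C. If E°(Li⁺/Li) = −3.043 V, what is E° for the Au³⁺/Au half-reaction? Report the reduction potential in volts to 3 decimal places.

In the reaction as written the Au³⁺/Au couple is reduced (cathode) and Li⁺/Li is oxidized (anode), so E°cell = E°(Au³⁺/Au) − E°(Li⁺/Li).
E°(Au³⁺/Au) = E°cell + E°(anode) = +4.538 + (−3.043) = +1.495 V.

+1.495 V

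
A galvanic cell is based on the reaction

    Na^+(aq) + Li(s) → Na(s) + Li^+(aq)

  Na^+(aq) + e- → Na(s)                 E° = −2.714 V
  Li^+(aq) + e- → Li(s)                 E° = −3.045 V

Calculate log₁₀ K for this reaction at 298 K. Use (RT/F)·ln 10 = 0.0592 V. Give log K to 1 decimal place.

log K = 5.6

The Na⁺/Na couple is reduced (cathode); E°cell = −2.714 − (−3.045) = +0.331 V with n = 1.
At equilibrium E = 0, so log K = nE°cell / 0.0592 = (1)(+0.331) / 0.0592 = 5.6.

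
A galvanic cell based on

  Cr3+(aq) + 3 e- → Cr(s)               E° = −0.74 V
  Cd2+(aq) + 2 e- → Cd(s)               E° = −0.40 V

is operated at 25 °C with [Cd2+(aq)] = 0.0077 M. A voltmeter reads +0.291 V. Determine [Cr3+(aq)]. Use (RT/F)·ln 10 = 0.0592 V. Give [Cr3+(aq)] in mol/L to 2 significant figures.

The Cd²⁺/Cd couple has the larger reduction potential, so it is the cathode: E°cell = −0.40 − (−0.74) = +0.34 V and n = 6.
Since E = E° − (0.0592/n)·log Q, log Q = n(E° − E)/0.0592 = 4.966.
Balancing electrons gives 3 Cd2+(aq) + 2 Cr(s) → 3 Cd(s) + 2 Cr3+(aq); thus Q = [Cr3+(aq)]^2 / [Cd2+(aq)]^3.
Substituting the known concentrations and solving, log [Cr3+(aq)] = −0.687 and [Cr3+(aq)] = 0.21 M.

0.21 M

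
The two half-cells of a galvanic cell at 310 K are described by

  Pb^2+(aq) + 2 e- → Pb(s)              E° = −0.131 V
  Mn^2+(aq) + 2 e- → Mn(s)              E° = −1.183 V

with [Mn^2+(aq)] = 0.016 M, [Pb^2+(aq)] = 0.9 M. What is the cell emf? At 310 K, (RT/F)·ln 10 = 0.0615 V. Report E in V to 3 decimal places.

+1.106 V

Pb²⁺/Pb is reduced (cathode, E° = −0.131 V) and Mn²⁺/Mn is oxidized (anode).
The standard potential is −0.131 − (−1.183) = +1.052 V and the balanced reaction transfers n = 2 electrons.
Balancing gives Pb^2+(aq) + Mn(s) → Pb(s) + Mn^2+(aq); hence Q = [Mn^2+(aq)] / [Pb^2+(aq)] = 0.0178 (log Q = −1.750).
By the Nernst equation, E = +1.052 − (0.0615/2)·(−1.750) = +1.106 V.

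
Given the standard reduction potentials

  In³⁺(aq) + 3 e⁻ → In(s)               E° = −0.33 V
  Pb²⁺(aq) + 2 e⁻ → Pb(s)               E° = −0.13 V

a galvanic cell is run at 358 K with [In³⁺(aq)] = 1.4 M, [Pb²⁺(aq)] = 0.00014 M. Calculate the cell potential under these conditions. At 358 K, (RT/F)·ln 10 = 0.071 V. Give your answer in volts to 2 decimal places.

Pb²⁺/Pb is reduced (cathode, E° = −0.13 V) and In³⁺/In is oxidized (anode).
E°cell = −0.13 − (−0.33) = +0.20 V, with n = 6 electrons transferred.
The balanced reaction is 3 Pb²⁺(aq) + 2 In(s) → 3 Pb(s) + 2 In³⁺(aq), so Q = [In³⁺(aq)]^2 / [Pb²⁺(aq)]^3 = 7.14×10^11 and log Q = 11.854.
By the Nernst equation, E = +0.20 − (0.071/6)·(11.854) = +0.06 V.

+0.06 V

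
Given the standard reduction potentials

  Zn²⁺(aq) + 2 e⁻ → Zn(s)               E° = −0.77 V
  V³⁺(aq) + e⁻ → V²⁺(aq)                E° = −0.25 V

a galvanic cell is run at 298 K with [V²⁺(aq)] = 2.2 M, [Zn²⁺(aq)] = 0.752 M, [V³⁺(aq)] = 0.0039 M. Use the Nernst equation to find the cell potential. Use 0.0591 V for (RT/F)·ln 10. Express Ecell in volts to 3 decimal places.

+0.361 V

V³⁺/V²⁺ is reduced (cathode, E° = −0.25 V) and Zn²⁺/Zn is oxidized (anode).
The standard potential is −0.25 − (−0.77) = +0.52 V and the balanced reaction transfers n = 2 electrons.
For the overall reaction 2 V³⁺(aq) + Zn(s) → 2 V²⁺(aq) + Zn²⁺(aq), Q = ([V²⁺(aq)]^2·[Zn²⁺(aq)]) / [V³⁺(aq)]^2 = 2.39×10^5, giving log Q = 5.379.
Applying E = E° − (RT ln10/nF)·log Q gives +0.52 − (0.0591/2)(5.379) = +0.361 V.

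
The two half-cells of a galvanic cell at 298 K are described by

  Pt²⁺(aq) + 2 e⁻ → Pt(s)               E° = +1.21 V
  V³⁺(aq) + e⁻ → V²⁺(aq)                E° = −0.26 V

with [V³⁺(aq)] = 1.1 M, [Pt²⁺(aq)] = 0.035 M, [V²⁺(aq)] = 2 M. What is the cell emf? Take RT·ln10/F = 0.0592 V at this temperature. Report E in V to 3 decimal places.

+1.442 V

The Pt²⁺/Pt couple has the more positive E°, so it is the cathode; V³⁺/V²⁺ is the anode.
The standard potential is +1.21 − (−0.26) = +1.47 V and the balanced reaction transfers n = 2 electrons.
Balancing gives Pt²⁺(aq) + 2 V²⁺(aq) → Pt(s) + 2 V³⁺(aq); hence Q = [V³⁺(aq)]^2 / ([Pt²⁺(aq)]·[V²⁺(aq)]^2) = 8.64 (log Q = 0.937).
By the Nernst equation, E = +1.47 − (0.0592/2)·(0.937) = +1.442 V.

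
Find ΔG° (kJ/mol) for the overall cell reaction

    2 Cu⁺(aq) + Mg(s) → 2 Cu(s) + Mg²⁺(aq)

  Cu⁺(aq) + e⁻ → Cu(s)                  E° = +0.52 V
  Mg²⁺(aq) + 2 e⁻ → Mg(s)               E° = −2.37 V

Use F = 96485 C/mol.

−558 kJ/mol

In the reaction as written Cu⁺(aq) is reduced, so the Cu⁺/Cu couple is the cathode and Mg²⁺/Mg is the anode.
E°cell = +0.52 − (−2.37) = +2.89 V; balancing electrons gives n = 2.
ΔG° = −nFE°cell = −(2)(96485)(+2.89) J/mol = −558 kJ/mol.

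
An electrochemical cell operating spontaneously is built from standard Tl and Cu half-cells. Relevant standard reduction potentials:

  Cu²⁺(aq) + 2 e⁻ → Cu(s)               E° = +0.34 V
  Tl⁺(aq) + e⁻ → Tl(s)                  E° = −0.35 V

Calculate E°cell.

+0.69 V

Of the two couples in this cell, the one with the more positive reduction potential is reduced at the cathode: here that is Cu²⁺/Cu (+0.34 V); Tl⁺/Tl (−0.35 V) is the anode.
E°cell = E°(cathode) − E°(anode) = +0.34 − (−0.35) = +0.69 V.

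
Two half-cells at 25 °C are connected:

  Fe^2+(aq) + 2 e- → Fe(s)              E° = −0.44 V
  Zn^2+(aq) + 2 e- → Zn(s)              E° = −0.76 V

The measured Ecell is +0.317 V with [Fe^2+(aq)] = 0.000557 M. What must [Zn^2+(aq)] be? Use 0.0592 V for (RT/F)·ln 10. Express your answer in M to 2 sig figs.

Fe²⁺/Fe is the cathode (higher E°); E°cell = −0.44 − (−0.76) = +0.32 V with n = 2.
Rearranging E = E° − (0.0592/n)·log Q gives log Q = 2(+0.32 − (+0.317))/0.0592 = 0.101.
Balancing electrons gives Fe^2+(aq) + Zn(s) → Fe(s) + Zn^2+(aq); thus Q = [Zn^2+(aq)] / [Fe^2+(aq)].
Substituting the known concentrations and solving, log [Zn^2+(aq)] = −3.153 and [Zn^2+(aq)] = 0.00070 M.

0.00070 M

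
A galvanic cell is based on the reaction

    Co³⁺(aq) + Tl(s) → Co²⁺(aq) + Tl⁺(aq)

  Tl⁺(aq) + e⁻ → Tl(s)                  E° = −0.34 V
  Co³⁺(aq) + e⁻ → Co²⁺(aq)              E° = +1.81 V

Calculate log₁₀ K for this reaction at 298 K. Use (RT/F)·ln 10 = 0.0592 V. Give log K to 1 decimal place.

The Co³⁺/Co²⁺ couple is reduced (cathode); E°cell = +1.81 − (−0.34) = +2.15 V with n = 1.
At equilibrium E = 0, so log K = nE°cell / 0.0592 = (1)(+2.15) / 0.0592 = 36.3.

log K = 36.3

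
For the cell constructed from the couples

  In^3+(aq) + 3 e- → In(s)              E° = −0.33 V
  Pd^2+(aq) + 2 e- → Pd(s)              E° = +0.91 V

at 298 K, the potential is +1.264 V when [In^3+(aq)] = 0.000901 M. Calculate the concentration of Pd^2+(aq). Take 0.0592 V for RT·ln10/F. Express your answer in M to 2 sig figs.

The Pd²⁺/Pd couple has the larger reduction potential, so it is the cathode: E°cell = +0.91 − (−0.33) = +1.24 V and n = 6.
Rearranging E = E° − (0.0592/n)·log Q gives log Q = 6(+1.24 − (+1.264))/0.0592 = −2.432.
The balanced reaction is 3 Pd^2+(aq) + 2 In(s) → 3 Pd(s) + 2 In^3+(aq), so Q = [In^3+(aq)]^2 / [Pd^2+(aq)]^3.
Isolating [Pd^2+(aq)] in Q = 10^{−2.432} yields log [Pd^2+(aq)] = −1.220, i.e. 0.060 M.

0.060 M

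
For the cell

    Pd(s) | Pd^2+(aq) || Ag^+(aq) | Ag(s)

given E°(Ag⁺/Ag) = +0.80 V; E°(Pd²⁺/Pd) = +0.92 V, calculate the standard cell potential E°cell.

−0.12 V

By convention the left-hand electrode in cell notation is the anode (oxidation) and the right-hand electrode is the cathode (reduction).
E°cell = E°(right) − E°(left) = +0.80 − (+0.92) = −0.12 V.
The negative sign shows that, as written, the cell would require an external voltage to drive the reaction.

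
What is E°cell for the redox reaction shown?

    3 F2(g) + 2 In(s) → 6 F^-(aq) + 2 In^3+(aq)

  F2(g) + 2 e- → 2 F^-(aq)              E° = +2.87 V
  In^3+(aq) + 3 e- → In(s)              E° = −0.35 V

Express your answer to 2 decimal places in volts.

+3.22 V

F2(g) gains electrons, so the F₂/F⁻ couple is the cathode; the In³⁺/In couple is the anode.
E°cell = E°(cathode) − E°(anode) = +2.87 − (−0.35) = +3.22 V.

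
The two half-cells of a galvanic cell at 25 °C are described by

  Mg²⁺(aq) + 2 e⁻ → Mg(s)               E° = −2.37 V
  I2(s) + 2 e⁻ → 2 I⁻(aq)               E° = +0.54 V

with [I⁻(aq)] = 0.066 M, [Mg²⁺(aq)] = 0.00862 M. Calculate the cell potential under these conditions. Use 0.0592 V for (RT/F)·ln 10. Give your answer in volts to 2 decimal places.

+3.04 V

The I₂/I⁻ couple has the more positive E°, so it is the cathode; Mg²⁺/Mg is the anode.
E°cell = +0.54 − (−2.37) = +2.91 V, with n = 2 electrons transferred.
The balanced reaction is I2(s) + Mg(s) → 2 I⁻(aq) + Mg²⁺(aq), so Q = [I⁻(aq)]^2·[Mg²⁺(aq)] = 3.75×10^−5 and log Q = −4.425.
Applying E = E° − (RT ln10/nF)·log Q gives +2.91 − (0.0592/2)(−4.425) = +3.04 V.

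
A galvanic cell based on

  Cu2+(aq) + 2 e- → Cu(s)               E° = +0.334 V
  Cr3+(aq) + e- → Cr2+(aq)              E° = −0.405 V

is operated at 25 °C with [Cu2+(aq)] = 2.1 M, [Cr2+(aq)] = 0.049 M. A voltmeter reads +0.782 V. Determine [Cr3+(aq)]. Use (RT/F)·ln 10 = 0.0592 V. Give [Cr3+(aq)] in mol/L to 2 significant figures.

The Cu²⁺/Cu couple has the larger reduction potential, so it is the cathode: E°cell = +0.334 − (−0.405) = +0.739 V and n = 2.
Since E = E° − (0.0592/n)·log Q, log Q = n(E° − E)/0.0592 = −1.453.
Balancing electrons gives Cu2+(aq) + 2 Cr2+(aq) → Cu(s) + 2 Cr3+(aq); thus Q = [Cr3+(aq)]^2 / ([Cu2+(aq)]·[Cr2+(aq)]^2).
Substituting the known concentrations and solving, log [Cr3+(aq)] = −1.875 and [Cr3+(aq)] = 0.013 M.

0.013 M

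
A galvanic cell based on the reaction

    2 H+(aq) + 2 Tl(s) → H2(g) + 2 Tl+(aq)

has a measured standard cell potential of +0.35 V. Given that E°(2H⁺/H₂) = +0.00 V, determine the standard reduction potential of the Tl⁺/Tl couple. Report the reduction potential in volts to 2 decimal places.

In the reaction as written the 2H⁺/H₂ couple is reduced (cathode) and Tl⁺/Tl is oxidized (anode), so E°cell = E°(2H⁺/H₂) − E°(Tl⁺/Tl).
E°(Tl⁺/Tl) = E°(cathode) − E°cell = +0.00 − (+0.35) = −0.35 V.

−0.35 V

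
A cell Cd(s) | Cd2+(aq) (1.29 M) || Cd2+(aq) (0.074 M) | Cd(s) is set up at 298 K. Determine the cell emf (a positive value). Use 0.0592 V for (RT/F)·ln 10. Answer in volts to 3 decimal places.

For a concentration cell E°cell = 0, since both electrodes use the same couple.
The compartment with the higher Cd2+(aq) concentration (1.29 M) acts as the cathode; ions are reduced there and produced at the dilute (0.074 M) anode.
With n = 2, Ecell = −(0.0592/2)·log([dilute]/[conc]) = −(0.0592/2)·log(0.074/1.29) = +0.037 V.

0.037 V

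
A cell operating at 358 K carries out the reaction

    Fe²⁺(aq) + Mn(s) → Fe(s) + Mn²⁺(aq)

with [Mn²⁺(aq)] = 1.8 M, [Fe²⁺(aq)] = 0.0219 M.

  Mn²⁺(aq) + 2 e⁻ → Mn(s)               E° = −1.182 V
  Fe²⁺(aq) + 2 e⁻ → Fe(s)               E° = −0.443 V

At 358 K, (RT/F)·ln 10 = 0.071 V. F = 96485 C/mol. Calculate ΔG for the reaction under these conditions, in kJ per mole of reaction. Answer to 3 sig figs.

With Fe²⁺/Fe reduced at the cathode, E°cell = −0.443 − (−1.182) = +0.739 V and n = 2.
The reaction quotient is [Mn²⁺(aq)] / [Fe²⁺(aq)] = 82.2; by Nernst, E = +0.739 − (0.071/2)(1.915) = +0.6710 V.
ΔG = −nFE = −(2)(96485)(+0.6710) J/mol = −129 kJ/mol.

−129 kJ/mol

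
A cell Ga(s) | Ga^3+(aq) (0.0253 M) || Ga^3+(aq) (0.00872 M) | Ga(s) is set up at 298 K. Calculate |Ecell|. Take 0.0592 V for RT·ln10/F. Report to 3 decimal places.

For a concentration cell E°cell = 0, since both electrodes use the same couple.
The compartment with the higher Ga^3+(aq) concentration (0.0253 M) acts as the cathode; ions are reduced there and produced at the dilute (0.00872 M) anode.
With n = 3, Ecell = −(0.0592/3)·log([dilute]/[conc]) = −(0.0592/3)·log(0.00872/0.0253) = +0.009 V.

0.009 V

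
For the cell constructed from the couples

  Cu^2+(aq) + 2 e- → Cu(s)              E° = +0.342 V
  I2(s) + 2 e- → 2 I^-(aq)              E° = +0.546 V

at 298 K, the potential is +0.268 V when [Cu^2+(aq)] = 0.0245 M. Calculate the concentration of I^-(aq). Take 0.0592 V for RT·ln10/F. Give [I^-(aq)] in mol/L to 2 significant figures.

With I₂/I⁻ at the cathode and Cu²⁺/Cu at the anode, E°cell = +0.546 − (+0.342) = +0.204 V (n = 2).
Rearranging E = E° − (0.0592/n)·log Q gives log Q = 2(+0.204 − (+0.268))/0.0592 = −2.162.
The balanced reaction is I2(s) + Cu(s) → 2 I^-(aq) + Cu^2+(aq), so Q = [I^-(aq)]^2·[Cu^2+(aq)].
Solving for the unknown gives log [I^-(aq)] = −0.276, so [I^-(aq)] ≈ 0.53 M.

0.53 M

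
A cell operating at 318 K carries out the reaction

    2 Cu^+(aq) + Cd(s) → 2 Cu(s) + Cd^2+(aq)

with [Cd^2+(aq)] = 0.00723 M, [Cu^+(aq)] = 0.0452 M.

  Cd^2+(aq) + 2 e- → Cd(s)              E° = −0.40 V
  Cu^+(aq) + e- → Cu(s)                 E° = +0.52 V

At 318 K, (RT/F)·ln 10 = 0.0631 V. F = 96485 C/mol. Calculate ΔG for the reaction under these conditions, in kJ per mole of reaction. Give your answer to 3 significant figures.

−174 kJ/mol

The standard cell potential is +0.52 − (−0.40) = +0.92 V, with n = 2 electrons in the balanced equation.
Q = [Cd^2+(aq)] / [Cu^+(aq)]^2 = 3.54, so log Q = 0.549 and E = +0.92 − (0.0631/2)(0.549) = +0.9027 V.
Finally ΔG = −nFE = −(2)(96485 C/mol)(+0.9027 V) = −174 kJ/mol.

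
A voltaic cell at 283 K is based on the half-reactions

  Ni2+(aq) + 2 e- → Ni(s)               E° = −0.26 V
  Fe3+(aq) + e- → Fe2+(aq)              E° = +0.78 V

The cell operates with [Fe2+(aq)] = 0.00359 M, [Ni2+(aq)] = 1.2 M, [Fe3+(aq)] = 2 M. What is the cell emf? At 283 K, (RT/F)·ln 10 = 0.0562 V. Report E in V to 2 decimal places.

+1.19 V

Since E°(Fe³⁺/Fe²⁺) > E°(Ni²⁺/Ni), Fe³⁺/Fe²⁺ serves as the cathode.
E°cell = E°cat − E°an = +0.78 − (−0.26) = +1.04 V; n = 2.
For the overall reaction 2 Fe3+(aq) + Ni(s) → 2 Fe2+(aq) + Ni2+(aq), Q = ([Fe2+(aq)]^2·[Ni2+(aq)]) / [Fe3+(aq)]^2 = 3.87×10^−6, giving log Q = −5.413.
Applying E = E° − (RT ln10/nF)·log Q gives +1.04 − (0.0562/2)(−5.413) = +1.19 V.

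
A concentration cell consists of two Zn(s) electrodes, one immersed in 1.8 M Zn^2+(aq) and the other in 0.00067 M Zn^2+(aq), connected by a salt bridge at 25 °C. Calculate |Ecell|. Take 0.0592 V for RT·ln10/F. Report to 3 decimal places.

0.102 V

For a concentration cell E°cell = 0, since both electrodes use the same couple.
The compartment with the higher Zn^2+(aq) concentration (1.8 M) acts as the cathode; ions are reduced there and produced at the dilute (0.00067 M) anode.
With n = 2, Ecell = −(0.0592/2)·log([dilute]/[conc]) = −(0.0592/2)·log(0.00067/1.8) = +0.102 V.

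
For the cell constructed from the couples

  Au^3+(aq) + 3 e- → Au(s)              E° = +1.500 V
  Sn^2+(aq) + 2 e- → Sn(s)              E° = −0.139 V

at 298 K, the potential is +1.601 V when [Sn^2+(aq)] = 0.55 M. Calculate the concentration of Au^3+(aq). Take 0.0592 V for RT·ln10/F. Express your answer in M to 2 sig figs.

With Au³⁺/Au at the cathode and Sn²⁺/Sn at the anode, E°cell = +1.500 − (−0.139) = +1.639 V (n = 6).
Rearranging E = E° − (0.0592/n)·log Q gives log Q = 6(+1.639 − (+1.601))/0.0592 = 3.851.
Balancing electrons gives 2 Au^3+(aq) + 3 Sn(s) → 2 Au(s) + 3 Sn^2+(aq); thus Q = [Sn^2+(aq)]^3 / [Au^3+(aq)]^2.
Solving for the unknown gives log [Au^3+(aq)] = −2.315, so [Au^3+(aq)] ≈ 0.0048 M.

0.0048 M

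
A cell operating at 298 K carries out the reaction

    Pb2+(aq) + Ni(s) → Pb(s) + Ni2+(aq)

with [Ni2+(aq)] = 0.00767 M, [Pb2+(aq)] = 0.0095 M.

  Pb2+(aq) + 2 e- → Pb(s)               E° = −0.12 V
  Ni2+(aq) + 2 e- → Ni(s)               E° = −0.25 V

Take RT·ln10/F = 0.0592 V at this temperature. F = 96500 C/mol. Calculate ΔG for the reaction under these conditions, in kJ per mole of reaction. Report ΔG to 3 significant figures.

−25.6 kJ/mol

E°cell = −0.12 − (−0.25) = +0.13 V; the balanced reaction transfers n = 2 electrons.
Here Q = [Ni2+(aq)] / [Pb2+(aq)] = 0.807 (log Q = −0.093), giving E = +0.13 − (0.0592/2)·(−0.093) = +0.1328 V.
ΔG = −nFE = −(2)(96500)(+0.1328) J/mol = −25.6 kJ/mol.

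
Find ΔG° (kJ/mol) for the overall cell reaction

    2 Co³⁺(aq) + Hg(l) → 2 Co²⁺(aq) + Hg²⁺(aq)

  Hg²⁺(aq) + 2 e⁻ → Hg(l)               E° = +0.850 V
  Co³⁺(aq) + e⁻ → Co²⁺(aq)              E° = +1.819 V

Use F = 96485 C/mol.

−187 kJ/mol

In the reaction as written Co³⁺(aq) is reduced, so the Co³⁺/Co²⁺ couple is the cathode and Hg²⁺/Hg is the anode.
E°cell = +1.819 − (+0.850) = +0.969 V; balancing electrons gives n = 2.
ΔG° = −nFE°cell = −(2)(96485)(+0.969) J/mol = −187 kJ/mol.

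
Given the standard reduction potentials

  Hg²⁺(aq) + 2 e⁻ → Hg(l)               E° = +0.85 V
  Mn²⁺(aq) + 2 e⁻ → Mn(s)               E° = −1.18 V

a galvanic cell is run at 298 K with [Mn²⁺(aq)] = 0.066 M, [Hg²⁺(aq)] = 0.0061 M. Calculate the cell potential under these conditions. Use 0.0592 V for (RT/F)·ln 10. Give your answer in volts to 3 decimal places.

+1.999 V

Hg²⁺/Hg is reduced (cathode, E° = +0.85 V) and Mn²⁺/Mn is oxidized (anode).
E°cell = E°cat − E°an = +0.85 − (−1.18) = +2.03 V; n = 2.
For the overall reaction Hg²⁺(aq) + Mn(s) → Hg(l) + Mn²⁺(aq), Q = [Mn²⁺(aq)] / [Hg²⁺(aq)] = 10.8, giving log Q = 1.034.
Applying E = E° − (RT ln10/nF)·log Q gives +2.03 − (0.0592/2)(1.034) = +1.999 V.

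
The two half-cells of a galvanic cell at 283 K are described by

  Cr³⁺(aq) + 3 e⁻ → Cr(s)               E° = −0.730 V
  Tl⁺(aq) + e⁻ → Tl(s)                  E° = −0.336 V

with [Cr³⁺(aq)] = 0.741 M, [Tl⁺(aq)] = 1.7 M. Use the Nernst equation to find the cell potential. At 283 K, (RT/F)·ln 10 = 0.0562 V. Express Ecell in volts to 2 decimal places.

+0.41 V

Tl⁺/Tl is reduced (cathode, E° = −0.336 V) and Cr³⁺/Cr is oxidized (anode).
E°cell = E°cat − E°an = −0.336 − (−0.730) = +0.394 V; n = 3.
Balancing gives 3 Tl⁺(aq) + Cr(s) → 3 Tl(s) + Cr³⁺(aq); hence Q = [Cr³⁺(aq)] / [Tl⁺(aq)]^3 = 0.151 (log Q = −0.822).
E = E° − (0.0562/n)·log Q = +0.394 − (0.0562/3)(−0.822) = +0.41 V.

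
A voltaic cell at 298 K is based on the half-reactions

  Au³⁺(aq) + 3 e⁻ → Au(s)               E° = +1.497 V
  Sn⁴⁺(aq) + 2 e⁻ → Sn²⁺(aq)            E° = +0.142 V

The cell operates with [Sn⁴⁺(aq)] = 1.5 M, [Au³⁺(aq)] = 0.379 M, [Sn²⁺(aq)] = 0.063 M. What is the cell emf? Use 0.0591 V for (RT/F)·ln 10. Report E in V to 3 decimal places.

+1.306 V

Au³⁺/Au is reduced (cathode, E° = +1.497 V) and Sn⁴⁺/Sn²⁺ is oxidized (anode).
E°cell = E°cat − E°an = +1.497 − (+0.142) = +1.355 V; n = 6.
For the overall reaction 2 Au³⁺(aq) + 3 Sn²⁺(aq) → 2 Au(s) + 3 Sn⁴⁺(aq), Q = [Sn⁴⁺(aq)]^3 / ([Au³⁺(aq)]^2·[Sn²⁺(aq)]^3) = 9.4×10^4, giving log Q = 4.973.
E = E° − (0.0591/n)·log Q = +1.355 − (0.0591/6)(4.973) = +1.306 V.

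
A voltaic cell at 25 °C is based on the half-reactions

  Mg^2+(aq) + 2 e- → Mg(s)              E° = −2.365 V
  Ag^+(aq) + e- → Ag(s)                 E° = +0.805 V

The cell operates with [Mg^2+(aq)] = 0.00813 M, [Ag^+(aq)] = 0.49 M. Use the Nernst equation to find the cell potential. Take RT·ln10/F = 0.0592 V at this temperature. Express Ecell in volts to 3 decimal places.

+3.214 V

Since E°(Ag⁺/Ag) > E°(Mg²⁺/Mg), Ag⁺/Ag serves as the cathode.
E°cell = E°cat − E°an = +0.805 − (−2.365) = +3.170 V; n = 2.
For the overall reaction 2 Ag^+(aq) + Mg(s) → 2 Ag(s) + Mg^2+(aq), Q = [Mg^2+(aq)] / [Ag^+(aq)]^2 = 0.0339, giving log Q = −1.470.
E = E° − (0.0592/n)·log Q = +3.170 − (0.0592/2)(−1.470) = +3.214 V.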